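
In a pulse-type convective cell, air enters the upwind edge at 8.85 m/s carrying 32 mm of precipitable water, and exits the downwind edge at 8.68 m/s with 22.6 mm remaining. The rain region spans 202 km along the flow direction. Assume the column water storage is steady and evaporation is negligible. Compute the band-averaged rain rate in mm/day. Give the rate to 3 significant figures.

R ≈ 37.2 mm/day

Column moisture flux per unit crosswind length is F = V × PW.
Inflow: F_in = 8.85 × 32 = 283.2 mm·m/s
Outflow: F_out = 8.68 × 22.6 = 196.168 mm·m/s
Steady-state rate R = (F_in − F_out)/L = (283.2 − 196.168) / 202000 m = 4.309e-04 mm/s.
R = 4.309e-04 × 3600 × 24 = 37.2 mm/day.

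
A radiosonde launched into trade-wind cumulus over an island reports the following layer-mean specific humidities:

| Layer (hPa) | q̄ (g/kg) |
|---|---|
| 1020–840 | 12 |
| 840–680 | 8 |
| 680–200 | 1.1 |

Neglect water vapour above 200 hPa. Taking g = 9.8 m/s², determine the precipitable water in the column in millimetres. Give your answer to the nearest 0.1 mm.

Precipitable water is the column-integrated vapour mass per unit area: PW = (1/g) Σ q̄ Δp, with q in kg/kg and Δp in Pa (1 kg/m² of water = 1 mm).
Layer 1020–840 hPa: Δp = 180 hPa = 18000 Pa, q̄ = 0.012 kg/kg → 0.012 × 18000 / 9.8 = 22.04 mm
Layer 840–680 hPa: Δp = 160 hPa = 16000 Pa, q̄ = 0.008 kg/kg → 0.008 × 16000 / 9.8 = 13.06 mm
Layer 680–200 hPa: Δp = 480 hPa = 48000 Pa, q̄ = 0.0011 kg/kg → 0.0011 × 48000 / 9.8 = 5.39 mm
PW = 22.04 + 13.06 + 5.39 = 40.49 ≈ 40.5 mm.

PW ≈ 40.5 mm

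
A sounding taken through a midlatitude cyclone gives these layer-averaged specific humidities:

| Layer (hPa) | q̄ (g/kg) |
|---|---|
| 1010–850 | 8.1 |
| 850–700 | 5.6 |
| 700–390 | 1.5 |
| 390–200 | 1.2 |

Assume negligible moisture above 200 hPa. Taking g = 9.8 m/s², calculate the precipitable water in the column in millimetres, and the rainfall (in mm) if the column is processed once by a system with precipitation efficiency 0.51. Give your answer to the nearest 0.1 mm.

PW ≈ 28.9 mm; rainfall ≈ 14.7 mm

Precipitable water is the column-integrated vapour mass per unit area: PW = (1/g) Σ q̄ Δp, with q in kg/kg and Δp in Pa (1 kg/m² of water = 1 mm).
Layer 1010–850 hPa: Δp = 160 hPa = 16000 Pa, q̄ = 0.0081 kg/kg → 0.0081 × 16000 / 9.8 = 13.22 mm
Layer 850–700 hPa: Δp = 150 hPa = 15000 Pa, q̄ = 0.0056 kg/kg → 0.0056 × 15000 / 9.8 = 8.57 mm
Layer 700–390 hPa: Δp = 310 hPa = 31000 Pa, q̄ = 0.0015 kg/kg → 0.0015 × 31000 / 9.8 = 4.74 mm
Layer 390–200 hPa: Δp = 190 hPa = 19000 Pa, q̄ = 0.0012 kg/kg → 0.0012 × 19000 / 9.8 = 2.33 mm
PW = 13.22 + 8.57 + 4.74 + 2.33 = 28.86 ≈ 28.9 mm.
Rainfall = ε × PW = 0.51 × 28.9 = 14.7 mm.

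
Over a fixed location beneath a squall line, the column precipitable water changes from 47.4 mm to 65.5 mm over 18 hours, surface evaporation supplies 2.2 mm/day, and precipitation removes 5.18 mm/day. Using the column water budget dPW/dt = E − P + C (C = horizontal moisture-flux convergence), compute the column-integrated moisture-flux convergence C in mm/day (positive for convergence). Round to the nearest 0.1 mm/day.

C ≈ 27.1 mm/day

dPW/dt = (65.5 − 47.4) mm / (18/24 day) = +24.133 mm/day.
C = dPW/dt − E + P = (+24.133) − 2.2 + 5.18 = 27.1 mm/day.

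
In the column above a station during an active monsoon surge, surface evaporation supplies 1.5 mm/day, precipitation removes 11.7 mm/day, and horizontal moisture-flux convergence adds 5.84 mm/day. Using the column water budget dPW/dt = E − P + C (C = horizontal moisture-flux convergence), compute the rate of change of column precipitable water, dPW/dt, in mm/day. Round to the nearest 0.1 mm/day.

dPW/dt = E − P + C = 1.5 − 11.7 + (5.84) = -4.4 mm/day.

dPW/dt ≈ -4.4 mm/day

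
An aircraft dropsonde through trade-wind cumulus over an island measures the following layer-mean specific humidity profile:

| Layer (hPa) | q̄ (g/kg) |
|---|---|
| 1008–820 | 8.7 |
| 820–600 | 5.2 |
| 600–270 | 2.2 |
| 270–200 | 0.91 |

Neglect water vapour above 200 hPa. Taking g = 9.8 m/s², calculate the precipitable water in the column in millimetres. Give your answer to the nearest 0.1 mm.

PW ≈ 36.4 mm

Precipitable water is the column-integrated vapour mass per unit area: PW = (1/g) Σ q̄ Δp, with q in kg/kg and Δp in Pa (1 kg/m² of water = 1 mm).
Layer 1008–820 hPa: Δp = 188 hPa = 18800 Pa, q̄ = 0.0087 kg/kg → 0.0087 × 18800 / 9.8 = 16.69 mm
Layer 820–600 hPa: Δp = 220 hPa = 22000 Pa, q̄ = 0.0052 kg/kg → 0.0052 × 22000 / 9.8 = 11.67 mm
Layer 600–270 hPa: Δp = 330 hPa = 33000 Pa, q̄ = 0.0022 kg/kg → 0.0022 × 33000 / 9.8 = 7.41 mm
Layer 270–200 hPa: Δp = 70 hPa = 7000 Pa, q̄ = 0.00091 kg/kg → 0.00091 × 7000 / 9.8 = 0.65 mm
PW = 16.69 + 11.67 + 7.41 + 0.65 = 36.42 ≈ 36.4 mm.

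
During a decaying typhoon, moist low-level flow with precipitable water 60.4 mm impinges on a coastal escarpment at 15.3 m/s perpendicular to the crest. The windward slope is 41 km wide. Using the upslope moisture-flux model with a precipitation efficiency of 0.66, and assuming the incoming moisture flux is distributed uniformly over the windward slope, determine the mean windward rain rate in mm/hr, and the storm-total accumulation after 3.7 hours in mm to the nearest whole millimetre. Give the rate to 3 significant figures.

R ≈ 53.6 mm/hr; total ≈ 198 mm

Incoming column moisture flux per unit ridge length: F = V × PW = 15.3 × 60.4 = 924.12 mm·m/s.
Spread over the 41 km slope with efficiency ε = 0.66: R = ε·F/W = 0.66 × 924.12 / 41000 m = 1.488e-02 mm/s.
R = 1.488e-02 × 3600 = 53.6 mm/hr.
Over 3.7 h: total = 53.6 × 3.7 = 198.32 ≈ 198 mm.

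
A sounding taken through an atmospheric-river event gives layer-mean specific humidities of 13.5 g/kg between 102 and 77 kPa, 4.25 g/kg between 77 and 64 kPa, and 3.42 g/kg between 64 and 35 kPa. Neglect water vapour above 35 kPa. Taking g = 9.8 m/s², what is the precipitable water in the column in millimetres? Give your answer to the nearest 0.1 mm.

PW ≈ 50.2 mm

Precipitable water is the column-integrated vapour mass per unit area: PW = (1/g) Σ q̄ Δp, with q in kg/kg and Δp in Pa (1 kg/m² of water = 1 mm).
Layer 102–77 kPa: Δp = 250 hPa = 25000 Pa, q̄ = 0.0135 kg/kg → 0.0135 × 25000 / 9.8 = 34.44 mm
Layer 77–64 kPa: Δp = 130 hPa = 13000 Pa, q̄ = 0.00425 kg/kg → 0.00425 × 13000 / 9.8 = 5.64 mm
Layer 64–35 kPa: Δp = 290 hPa = 29000 Pa, q̄ = 0.00342 kg/kg → 0.00342 × 29000 / 9.8 = 10.12 mm
PW = 34.44 + 5.64 + 10.12 = 50.20 ≈ 50.2 mm.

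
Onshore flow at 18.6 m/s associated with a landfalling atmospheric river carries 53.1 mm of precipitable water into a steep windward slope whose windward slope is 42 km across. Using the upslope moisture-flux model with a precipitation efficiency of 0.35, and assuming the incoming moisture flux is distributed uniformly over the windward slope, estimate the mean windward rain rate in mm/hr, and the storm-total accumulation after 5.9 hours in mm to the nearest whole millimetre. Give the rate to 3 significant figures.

R ≈ 29.6 mm/hr; total ≈ 175 mm

Incoming column moisture flux per unit ridge length: F = V × PW = 18.6 × 53.1 = 987.66 mm·m/s.
Spread over the 42 km slope with efficiency ε = 0.35: R = ε·F/W = 0.35 × 987.66 / 42000 m = 8.230e-03 mm/s.
R = 8.230e-03 × 3600 = 29.6 mm/hr.
Over 5.9 h: total = 29.6 × 5.9 = 174.64 ≈ 175 mm.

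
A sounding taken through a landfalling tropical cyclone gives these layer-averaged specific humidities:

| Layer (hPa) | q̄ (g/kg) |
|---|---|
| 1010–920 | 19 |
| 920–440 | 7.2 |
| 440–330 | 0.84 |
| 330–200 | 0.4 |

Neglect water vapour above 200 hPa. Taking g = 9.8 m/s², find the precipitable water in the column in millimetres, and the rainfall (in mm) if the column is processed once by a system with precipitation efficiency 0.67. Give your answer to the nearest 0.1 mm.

PW ≈ 54.2 mm; rainfall ≈ 36.3 mm

Precipitable water is the column-integrated vapour mass per unit area: PW = (1/g) Σ q̄ Δp, with q in kg/kg and Δp in Pa (1 kg/m² of water = 1 mm).
Layer 1010–920 hPa: Δp = 90 hPa = 9000 Pa, q̄ = 0.019 kg/kg → 0.019 × 9000 / 9.8 = 17.45 mm
Layer 920–440 hPa: Δp = 480 hPa = 48000 Pa, q̄ = 0.0072 kg/kg → 0.0072 × 48000 / 9.8 = 35.27 mm
Layer 440–330 hPa: Δp = 110 hPa = 11000 Pa, q̄ = 0.00084 kg/kg → 0.00084 × 11000 / 9.8 = 0.94 mm
Layer 330–200 hPa: Δp = 130 hPa = 13000 Pa, q̄ = 0.0004 kg/kg → 0.0004 × 13000 / 9.8 = 0.53 mm
PW = 17.45 + 35.27 + 0.94 + 0.53 = 54.19 ≈ 54.2 mm.
Rainfall = ε × PW = 0.67 × 54.2 = 36.3 mm.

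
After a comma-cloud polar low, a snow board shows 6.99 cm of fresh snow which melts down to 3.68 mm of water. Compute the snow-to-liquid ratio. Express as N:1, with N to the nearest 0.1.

ratio ≈ 19.0

Ratio = snow depth / SWE = 69.9 mm / 3.68 mm = 19.0, i.e. 19.0:1.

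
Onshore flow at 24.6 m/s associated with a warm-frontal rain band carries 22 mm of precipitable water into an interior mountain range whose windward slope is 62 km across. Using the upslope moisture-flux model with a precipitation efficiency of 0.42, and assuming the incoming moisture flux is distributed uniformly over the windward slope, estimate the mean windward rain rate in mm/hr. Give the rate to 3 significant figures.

Incoming column moisture flux per unit ridge length: F = V × PW = 24.6 × 22 = 541.2 mm·m/s.
Spread over the 62 km slope with efficiency ε = 0.42: R = ε·F/W = 0.42 × 541.2 / 62000 m = 3.666e-03 mm/s.
R = 3.666e-03 × 3600 = 13.2 mm/hr.

R ≈ 13.2 mm/hr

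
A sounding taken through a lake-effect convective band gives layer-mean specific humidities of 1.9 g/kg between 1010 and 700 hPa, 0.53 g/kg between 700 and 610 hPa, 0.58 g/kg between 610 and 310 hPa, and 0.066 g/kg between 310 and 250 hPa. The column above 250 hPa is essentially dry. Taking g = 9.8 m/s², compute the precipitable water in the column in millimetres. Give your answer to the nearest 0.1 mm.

Precipitable water is the column-integrated vapour mass per unit area: PW = (1/g) Σ q̄ Δp, with q in kg/kg and Δp in Pa (1 kg/m² of water = 1 mm).
Layer 1010–700 hPa: Δp = 310 hPa = 31000 Pa, q̄ = 0.0019 kg/kg → 0.0019 × 31000 / 9.8 = 6.01 mm
Layer 700–610 hPa: Δp = 90 hPa = 9000 Pa, q̄ = 0.00053 kg/kg → 0.00053 × 9000 / 9.8 = 0.49 mm
Layer 610–310 hPa: Δp = 300 hPa = 30000 Pa, q̄ = 0.00058 kg/kg → 0.00058 × 30000 / 9.8 = 1.78 mm
Layer 310–250 hPa: Δp = 60 hPa = 6000 Pa, q̄ = 6.6e-05 kg/kg → 6.6e-05 × 6000 / 9.8 = 0.04 mm
PW = 6.01 + 0.49 + 1.78 + 0.04 = 8.32 ≈ 8.3 mm.

PW ≈ 8.3 mm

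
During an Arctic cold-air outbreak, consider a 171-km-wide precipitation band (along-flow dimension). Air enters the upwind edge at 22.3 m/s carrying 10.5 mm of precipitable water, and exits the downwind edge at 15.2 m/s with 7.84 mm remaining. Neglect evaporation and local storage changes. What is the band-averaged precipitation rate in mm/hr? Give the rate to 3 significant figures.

Column moisture flux per unit crosswind length is F = V × PW.
Inflow: F_in = 22.3 × 10.5 = 234.15 mm·m/s
Outflow: F_out = 15.2 × 7.84 = 119.168 mm·m/s
Steady-state rate R = (F_in − F_out)/L = (234.15 − 119.168) / 171000 m = 6.724e-04 mm/s.
R = 6.724e-04 × 3600 = 2.42 mm/hr.

R ≈ 2.42 mm/hr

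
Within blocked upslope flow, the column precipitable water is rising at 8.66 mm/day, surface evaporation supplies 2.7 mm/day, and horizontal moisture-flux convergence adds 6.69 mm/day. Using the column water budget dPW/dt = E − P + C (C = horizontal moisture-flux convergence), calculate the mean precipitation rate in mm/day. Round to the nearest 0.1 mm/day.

P ≈ 0.7 mm/day

dPW/dt = +8.66 mm/day.
P = E + C − dPW/dt = 2.7 + (6.69) − (+8.66) = 0.7 mm/day.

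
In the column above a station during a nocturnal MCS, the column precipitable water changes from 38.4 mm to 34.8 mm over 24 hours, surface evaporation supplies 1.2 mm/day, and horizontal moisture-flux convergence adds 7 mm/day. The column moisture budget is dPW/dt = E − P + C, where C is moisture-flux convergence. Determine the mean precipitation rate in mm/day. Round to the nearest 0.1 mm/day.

dPW/dt = (34.8 − 38.4) mm / (24/24 day) = -3.600 mm/day.
P = E + C − dPW/dt = 1.2 + (7) − (-3.600) = 11.8 mm/day.

P ≈ 11.8 mm/day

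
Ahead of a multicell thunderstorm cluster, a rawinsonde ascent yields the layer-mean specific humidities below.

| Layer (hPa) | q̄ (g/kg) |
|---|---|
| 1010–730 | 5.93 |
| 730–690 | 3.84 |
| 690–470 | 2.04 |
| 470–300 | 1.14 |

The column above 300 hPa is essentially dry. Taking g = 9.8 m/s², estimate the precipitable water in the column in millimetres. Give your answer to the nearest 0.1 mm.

PW ≈ 25.1 mm

Precipitable water is the column-integrated vapour mass per unit area: PW = (1/g) Σ q̄ Δp, with q in kg/kg and Δp in Pa (1 kg/m² of water = 1 mm).
Layer 1010–730 hPa: Δp = 280 hPa = 28000 Pa, q̄ = 0.00593 kg/kg → 0.00593 × 28000 / 9.8 = 16.94 mm
Layer 730–690 hPa: Δp = 40 hPa = 4000 Pa, q̄ = 0.00384 kg/kg → 0.00384 × 4000 / 9.8 = 1.57 mm
Layer 690–470 hPa: Δp = 220 hPa = 22000 Pa, q̄ = 0.00204 kg/kg → 0.00204 × 22000 / 9.8 = 4.58 mm
Layer 470–300 hPa: Δp = 170 hPa = 17000 Pa, q̄ = 0.00114 kg/kg → 0.00114 × 17000 / 9.8 = 1.98 mm
PW = 16.94 + 1.57 + 4.58 + 1.98 = 25.07 ≈ 25.1 mm.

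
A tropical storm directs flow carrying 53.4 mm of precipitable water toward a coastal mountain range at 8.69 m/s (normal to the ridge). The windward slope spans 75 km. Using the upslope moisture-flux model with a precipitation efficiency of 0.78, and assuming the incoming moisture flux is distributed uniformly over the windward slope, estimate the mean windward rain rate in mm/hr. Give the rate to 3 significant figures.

Incoming column moisture flux per unit ridge length: F = V × PW = 8.69 × 53.4 = 464.046 mm·m/s.
Spread over the 75 km slope with efficiency ε = 0.78: R = ε·F/W = 0.78 × 464.046 / 75000 m = 4.826e-03 mm/s.
R = 4.826e-03 × 3600 = 17.4 mm/hr.

R ≈ 17.4 mm/hr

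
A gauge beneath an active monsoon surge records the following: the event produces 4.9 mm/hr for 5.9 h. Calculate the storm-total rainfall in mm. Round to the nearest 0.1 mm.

Total = Σ Rᵢ Δtᵢ = 4.9 × 5.9
      = 28.91 = 28.9 mm.

total ≈ 28.9 mm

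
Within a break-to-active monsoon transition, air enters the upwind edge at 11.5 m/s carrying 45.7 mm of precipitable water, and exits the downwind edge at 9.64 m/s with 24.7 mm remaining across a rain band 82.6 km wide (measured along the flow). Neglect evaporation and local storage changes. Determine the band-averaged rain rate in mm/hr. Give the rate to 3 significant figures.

R ≈ 12.5 mm/hr

Column moisture flux per unit crosswind length is F = V × PW.
Inflow: F_in = 11.5 × 45.7 = 525.55 mm·m/s
Outflow: F_out = 9.64 × 24.7 = 238.108 mm·m/s
Steady-state rate R = (F_in − F_out)/L = (525.55 − 238.108) / 82600 m = 3.480e-03 mm/s.
R = 3.480e-03 × 3600 = 12.5 mm/hr.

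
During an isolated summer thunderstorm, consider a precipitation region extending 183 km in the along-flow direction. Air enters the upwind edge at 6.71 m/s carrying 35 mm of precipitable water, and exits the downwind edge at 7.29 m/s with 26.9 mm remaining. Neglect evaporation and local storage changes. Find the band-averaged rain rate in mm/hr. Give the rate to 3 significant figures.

Column moisture flux per unit crosswind length is F = V × PW.
Inflow: F_in = 6.71 × 35 = 234.85 mm·m/s
Outflow: F_out = 7.29 × 26.9 = 196.101 mm·m/s
Steady-state rate R = (F_in − F_out)/L = (234.85 − 196.101) / 183000 m = 2.117e-04 mm/s.
R = 2.117e-04 × 3600 = 0.762 mm/hr.

R ≈ 0.762 mm/hr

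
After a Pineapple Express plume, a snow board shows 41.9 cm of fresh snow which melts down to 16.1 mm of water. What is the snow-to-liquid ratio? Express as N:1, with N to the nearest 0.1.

Ratio = snow depth / SWE = 419 mm / 16.1 mm = 26.0, i.e. 26.0:1.

ratio ≈ 26.0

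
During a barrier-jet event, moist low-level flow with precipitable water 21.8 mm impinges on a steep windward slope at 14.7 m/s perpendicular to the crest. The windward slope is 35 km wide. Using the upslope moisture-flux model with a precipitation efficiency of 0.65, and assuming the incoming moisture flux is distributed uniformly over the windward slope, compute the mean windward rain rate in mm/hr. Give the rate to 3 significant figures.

R ≈ 21.4 mm/hr

Incoming column moisture flux per unit ridge length: F = V × PW = 14.7 × 21.8 = 320.46 mm·m/s.
Spread over the 35 km slope with efficiency ε = 0.65: R = ε·F/W = 0.65 × 320.46 / 35000 m = 5.951e-03 mm/s.
R = 5.951e-03 × 3600 = 21.4 mm/hr.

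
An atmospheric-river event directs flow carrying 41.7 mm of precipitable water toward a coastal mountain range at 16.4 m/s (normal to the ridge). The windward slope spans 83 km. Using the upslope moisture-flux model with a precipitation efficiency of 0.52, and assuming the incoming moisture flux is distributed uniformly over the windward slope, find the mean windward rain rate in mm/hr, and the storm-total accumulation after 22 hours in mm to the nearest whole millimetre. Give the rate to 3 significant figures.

R ≈ 15.4 mm/hr; total ≈ 339 mm

Incoming column moisture flux per unit ridge length: F = V × PW = 16.4 × 41.7 = 683.88 mm·m/s.
Spread over the 83 km slope with efficiency ε = 0.52: R = ε·F/W = 0.52 × 683.88 / 83000 m = 4.285e-03 mm/s.
R = 4.285e-03 × 3600 = 15.4 mm/hr.
Over 22 h: total = 15.4 × 22 = 338.8 ≈ 339 mm.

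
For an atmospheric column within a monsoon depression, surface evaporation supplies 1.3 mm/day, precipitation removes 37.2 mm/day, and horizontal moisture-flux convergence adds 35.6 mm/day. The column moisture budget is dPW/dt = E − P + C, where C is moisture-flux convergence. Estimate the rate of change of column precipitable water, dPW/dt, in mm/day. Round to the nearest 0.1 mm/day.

dPW/dt ≈ -0.3 mm/day

dPW/dt = E − P + C = 1.3 − 37.2 + (35.6) = -0.3 mm/day.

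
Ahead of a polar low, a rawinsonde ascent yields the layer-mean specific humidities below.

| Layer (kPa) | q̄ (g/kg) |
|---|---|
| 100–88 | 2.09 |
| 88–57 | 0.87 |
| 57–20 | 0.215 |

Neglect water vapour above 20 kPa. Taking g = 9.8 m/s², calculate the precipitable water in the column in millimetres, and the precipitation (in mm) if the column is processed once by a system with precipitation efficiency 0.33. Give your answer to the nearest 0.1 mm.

PW ≈ 6.1 mm; precipitation ≈ 2.0 mm

Precipitable water is the column-integrated vapour mass per unit area: PW = (1/g) Σ q̄ Δp, with q in kg/kg and Δp in Pa (1 kg/m² of water = 1 mm).
Layer 100–88 kPa: Δp = 120 hPa = 12000 Pa, q̄ = 0.00209 kg/kg → 0.00209 × 12000 / 9.8 = 2.56 mm
Layer 88–57 kPa: Δp = 310 hPa = 31000 Pa, q̄ = 0.00087 kg/kg → 0.00087 × 31000 / 9.8 = 2.75 mm
Layer 57–20 kPa: Δp = 370 hPa = 37000 Pa, q̄ = 0.000215 kg/kg → 0.000215 × 37000 / 9.8 = 0.81 mm
PW = 2.56 + 2.75 + 0.81 = 6.12 ≈ 6.1 mm.
Precipitation = ε × PW = 0.33 × 6.1 = 2.0 mm.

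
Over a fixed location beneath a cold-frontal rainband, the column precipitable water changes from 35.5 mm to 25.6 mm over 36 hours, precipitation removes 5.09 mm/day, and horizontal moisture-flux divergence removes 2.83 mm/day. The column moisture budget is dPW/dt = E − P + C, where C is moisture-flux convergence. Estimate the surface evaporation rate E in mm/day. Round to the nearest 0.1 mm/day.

dPW/dt = (25.6 − 35.5) mm / (36/24 day) = -6.600 mm/day.
E = dPW/dt + P − C = (-6.600) + 5.09 − (-2.83) = 1.3 mm/day.

E ≈ 1.3 mm/day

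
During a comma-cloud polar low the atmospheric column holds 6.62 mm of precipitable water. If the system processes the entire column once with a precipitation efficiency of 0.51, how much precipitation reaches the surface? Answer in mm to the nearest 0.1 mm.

precipitation ≈ 3.4 mm

Precipitation = ε × PW = 0.51 × 6.62 = 3.4 mm.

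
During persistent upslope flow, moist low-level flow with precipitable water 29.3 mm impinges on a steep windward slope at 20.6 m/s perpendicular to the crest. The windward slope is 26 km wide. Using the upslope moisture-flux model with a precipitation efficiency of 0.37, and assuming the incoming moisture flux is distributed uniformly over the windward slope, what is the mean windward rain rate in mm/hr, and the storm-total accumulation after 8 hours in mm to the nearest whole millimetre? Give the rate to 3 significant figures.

Incoming column moisture flux per unit ridge length: F = V × PW = 20.6 × 29.3 = 603.58 mm·m/s.
Spread over the 26 km slope with efficiency ε = 0.37: R = ε·F/W = 0.37 × 603.58 / 26000 m = 8.589e-03 mm/s.
R = 8.589e-03 × 3600 = 30.9 mm/hr.
Over 8 h: total = 30.9 × 8 = 247.2 ≈ 247 mm.

R ≈ 30.9 mm/hr; total ≈ 247 mm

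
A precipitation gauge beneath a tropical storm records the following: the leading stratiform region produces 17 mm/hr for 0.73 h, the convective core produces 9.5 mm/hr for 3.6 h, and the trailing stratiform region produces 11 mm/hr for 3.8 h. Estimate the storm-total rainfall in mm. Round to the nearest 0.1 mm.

total ≈ 88.4 mm

Total = Σ Rᵢ Δtᵢ = 17 × 0.73 + 9.5 × 3.6 + 11 × 3.8
      = 12.41 + 34.2 + 41.8 = 88.4 mm.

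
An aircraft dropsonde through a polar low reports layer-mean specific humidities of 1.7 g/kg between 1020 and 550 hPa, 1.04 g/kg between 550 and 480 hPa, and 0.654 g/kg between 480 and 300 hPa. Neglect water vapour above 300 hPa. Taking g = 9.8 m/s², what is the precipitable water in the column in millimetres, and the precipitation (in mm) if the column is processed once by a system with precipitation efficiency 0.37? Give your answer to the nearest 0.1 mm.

Precipitable water is the column-integrated vapour mass per unit area: PW = (1/g) Σ q̄ Δp, with q in kg/kg and Δp in Pa (1 kg/m² of water = 1 mm).
Layer 1020–550 hPa: Δp = 470 hPa = 47000 Pa, q̄ = 0.0017 kg/kg → 0.0017 × 47000 / 9.8 = 8.15 mm
Layer 550–480 hPa: Δp = 70 hPa = 7000 Pa, q̄ = 0.00104 kg/kg → 0.00104 × 7000 / 9.8 = 0.74 mm
Layer 480–300 hPa: Δp = 180 hPa = 18000 Pa, q̄ = 0.000654 kg/kg → 0.000654 × 18000 / 9.8 = 1.20 mm
PW = 8.15 + 0.74 + 1.20 = 10.09 ≈ 10.1 mm.
Precipitation = ε × PW = 0.37 × 10.1 = 3.7 mm.

PW ≈ 10.1 mm; precipitation ≈ 3.7 mm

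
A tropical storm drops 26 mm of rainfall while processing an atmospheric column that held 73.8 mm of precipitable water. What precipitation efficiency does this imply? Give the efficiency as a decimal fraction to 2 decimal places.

ε = rainfall / PW = 26 / 73.8 = 0.35.

ε ≈ 0.35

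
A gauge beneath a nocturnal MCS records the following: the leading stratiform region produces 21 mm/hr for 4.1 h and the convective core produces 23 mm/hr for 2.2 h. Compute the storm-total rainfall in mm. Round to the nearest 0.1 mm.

total ≈ 136.7 mm

Total = Σ Rᵢ Δtᵢ = 21 × 4.1 + 23 × 2.2
      = 86.1 + 50.6 = 136.7 mm.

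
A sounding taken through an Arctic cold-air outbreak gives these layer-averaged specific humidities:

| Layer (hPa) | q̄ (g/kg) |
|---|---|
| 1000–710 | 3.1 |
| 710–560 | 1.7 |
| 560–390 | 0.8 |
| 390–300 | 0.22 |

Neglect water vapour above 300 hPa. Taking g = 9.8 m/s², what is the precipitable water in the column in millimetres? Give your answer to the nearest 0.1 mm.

PW ≈ 13.4 mm

Precipitable water is the column-integrated vapour mass per unit area: PW = (1/g) Σ q̄ Δp, with q in kg/kg and Δp in Pa (1 kg/m² of water = 1 mm).
Layer 1000–710 hPa: Δp = 290 hPa = 29000 Pa, q̄ = 0.0031 kg/kg → 0.0031 × 29000 / 9.8 = 9.17 mm
Layer 710–560 hPa: Δp = 150 hPa = 15000 Pa, q̄ = 0.0017 kg/kg → 0.0017 × 15000 / 9.8 = 2.60 mm
Layer 560–390 hPa: Δp = 170 hPa = 17000 Pa, q̄ = 0.0008 kg/kg → 0.0008 × 17000 / 9.8 = 1.39 mm
Layer 390–300 hPa: Δp = 90 hPa = 9000 Pa, q̄ = 0.00022 kg/kg → 0.00022 × 9000 / 9.8 = 0.20 mm
PW = 9.17 + 2.60 + 1.39 + 0.20 = 13.36 ≈ 13.4 mm.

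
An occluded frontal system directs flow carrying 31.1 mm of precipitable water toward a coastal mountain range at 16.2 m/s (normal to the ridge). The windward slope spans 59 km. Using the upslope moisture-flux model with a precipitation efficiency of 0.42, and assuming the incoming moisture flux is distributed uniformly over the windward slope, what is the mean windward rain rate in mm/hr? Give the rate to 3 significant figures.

Incoming column moisture flux per unit ridge length: F = V × PW = 16.2 × 31.1 = 503.82 mm·m/s.
Spread over the 59 km slope with efficiency ε = 0.42: R = ε·F/W = 0.42 × 503.82 / 59000 m = 3.587e-03 mm/s.
R = 3.587e-03 × 3600 = 12.9 mm/hr.

R ≈ 12.9 mm/hr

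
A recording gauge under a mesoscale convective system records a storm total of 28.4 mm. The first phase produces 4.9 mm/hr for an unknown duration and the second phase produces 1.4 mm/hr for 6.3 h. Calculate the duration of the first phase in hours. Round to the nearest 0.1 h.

Known phases: 1.4 × 6.3 = 8.82 mm.
Remaining depth = 28.4 − 8.82 = 19.58 mm.
Duration = 19.58 / 4.9 = 4.0 h.

duration ≈ 4.0 h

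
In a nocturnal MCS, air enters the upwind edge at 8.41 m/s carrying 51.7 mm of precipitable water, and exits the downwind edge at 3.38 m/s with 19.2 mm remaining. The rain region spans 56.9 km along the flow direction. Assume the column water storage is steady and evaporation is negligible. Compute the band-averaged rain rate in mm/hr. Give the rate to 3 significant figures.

R ≈ 23.4 mm/hr

Column moisture flux per unit crosswind length is F = V × PW.
Inflow: F_in = 8.41 × 51.7 = 434.797 mm·m/s
Outflow: F_out = 3.38 × 19.2 = 64.896 mm·m/s
Steady-state rate R = (F_in − F_out)/L = (434.797 − 64.896) / 56900 m = 6.501e-03 mm/s.
R = 6.501e-03 × 3600 = 23.4 mm/hr.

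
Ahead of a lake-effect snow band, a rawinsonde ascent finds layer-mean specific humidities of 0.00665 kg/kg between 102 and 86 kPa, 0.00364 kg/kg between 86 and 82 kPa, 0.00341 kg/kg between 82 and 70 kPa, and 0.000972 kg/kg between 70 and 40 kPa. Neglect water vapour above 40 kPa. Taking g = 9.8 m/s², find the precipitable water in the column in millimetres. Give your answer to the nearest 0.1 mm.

PW ≈ 19.5 mm

Precipitable water is the column-integrated vapour mass per unit area: PW = (1/g) Σ q̄ Δp, with q in kg/kg and Δp in Pa (1 kg/m² of water = 1 mm).
Layer 102–86 kPa: Δp = 160 hPa = 16000 Pa, q̄ = 0.00665 kg/kg → 0.00665 × 16000 / 9.8 = 10.86 mm
Layer 86–82 kPa: Δp = 40 hPa = 4000 Pa, q̄ = 0.00364 kg/kg → 0.00364 × 4000 / 9.8 = 1.49 mm
Layer 82–70 kPa: Δp = 120 hPa = 12000 Pa, q̄ = 0.00341 kg/kg → 0.00341 × 12000 / 9.8 = 4.18 mm
Layer 70–40 kPa: Δp = 300 hPa = 30000 Pa, q̄ = 0.000972 kg/kg → 0.000972 × 30000 / 9.8 = 2.98 mm
PW = 10.86 + 1.49 + 4.18 + 2.98 = 19.51 ≈ 19.5 mm.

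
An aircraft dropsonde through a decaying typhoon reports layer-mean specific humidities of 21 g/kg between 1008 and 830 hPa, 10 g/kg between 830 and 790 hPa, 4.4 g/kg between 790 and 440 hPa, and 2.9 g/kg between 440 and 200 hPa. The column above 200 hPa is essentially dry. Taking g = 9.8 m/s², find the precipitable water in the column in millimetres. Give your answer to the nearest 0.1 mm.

PW ≈ 65.0 mm

Precipitable water is the column-integrated vapour mass per unit area: PW = (1/g) Σ q̄ Δp, with q in kg/kg and Δp in Pa (1 kg/m² of water = 1 mm).
Layer 1008–830 hPa: Δp = 178 hPa = 17800 Pa, q̄ = 0.021 kg/kg → 0.021 × 17800 / 9.8 = 38.14 mm
Layer 830–790 hPa: Δp = 40 hPa = 4000 Pa, q̄ = 0.01 kg/kg → 0.01 × 4000 / 9.8 = 4.08 mm
Layer 790–440 hPa: Δp = 350 hPa = 35000 Pa, q̄ = 0.0044 kg/kg → 0.0044 × 35000 / 9.8 = 15.71 mm
Layer 440–200 hPa: Δp = 240 hPa = 24000 Pa, q̄ = 0.0029 kg/kg → 0.0029 × 24000 / 9.8 = 7.10 mm
PW = 38.14 + 4.08 + 15.71 + 7.10 = 65.03 ≈ 65.0 mm.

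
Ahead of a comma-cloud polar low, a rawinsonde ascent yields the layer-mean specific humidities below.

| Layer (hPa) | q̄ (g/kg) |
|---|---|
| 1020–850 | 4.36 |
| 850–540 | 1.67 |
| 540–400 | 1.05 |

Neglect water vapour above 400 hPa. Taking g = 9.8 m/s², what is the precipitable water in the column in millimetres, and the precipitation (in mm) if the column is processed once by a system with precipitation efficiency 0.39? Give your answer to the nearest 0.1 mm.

PW ≈ 14.3 mm; precipitation ≈ 5.6 mm

Precipitable water is the column-integrated vapour mass per unit area: PW = (1/g) Σ q̄ Δp, with q in kg/kg and Δp in Pa (1 kg/m² of water = 1 mm).
Layer 1020–850 hPa: Δp = 170 hPa = 17000 Pa, q̄ = 0.00436 kg/kg → 0.00436 × 17000 / 9.8 = 7.56 mm
Layer 850–540 hPa: Δp = 310 hPa = 31000 Pa, q̄ = 0.00167 kg/kg → 0.00167 × 31000 / 9.8 = 5.28 mm
Layer 540–400 hPa: Δp = 140 hPa = 14000 Pa, q̄ = 0.00105 kg/kg → 0.00105 × 14000 / 9.8 = 1.50 mm
PW = 7.56 + 5.28 + 1.50 = 14.34 ≈ 14.3 mm.
Precipitation = ε × PW = 0.39 × 14.3 = 5.6 mm.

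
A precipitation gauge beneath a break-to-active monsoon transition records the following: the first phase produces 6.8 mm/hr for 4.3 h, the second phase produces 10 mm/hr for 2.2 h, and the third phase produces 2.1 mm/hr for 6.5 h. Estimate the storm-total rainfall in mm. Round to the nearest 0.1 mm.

Total = Σ Rᵢ Δtᵢ = 6.8 × 4.3 + 10 × 2.2 + 2.1 × 6.5
      = 29.24 + 22 + 13.65 = 64.9 mm.

total ≈ 64.9 mm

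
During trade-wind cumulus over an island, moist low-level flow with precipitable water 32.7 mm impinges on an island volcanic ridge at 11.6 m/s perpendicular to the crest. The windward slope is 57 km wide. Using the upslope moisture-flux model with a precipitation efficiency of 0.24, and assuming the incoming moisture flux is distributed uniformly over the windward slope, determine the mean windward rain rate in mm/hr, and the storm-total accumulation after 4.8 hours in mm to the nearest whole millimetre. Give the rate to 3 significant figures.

Incoming column moisture flux per unit ridge length: F = V × PW = 11.6 × 32.7 = 379.32 mm·m/s.
Spread over the 57 km slope with efficiency ε = 0.24: R = ε·F/W = 0.24 × 379.32 / 57000 m = 1.597e-03 mm/s.
R = 1.597e-03 × 3600 = 5.75 mm/hr.
Over 4.8 h: total = 5.75 × 4.8 = 27.6 ≈ 28 mm.

R ≈ 5.75 mm/hr; total ≈ 28 mm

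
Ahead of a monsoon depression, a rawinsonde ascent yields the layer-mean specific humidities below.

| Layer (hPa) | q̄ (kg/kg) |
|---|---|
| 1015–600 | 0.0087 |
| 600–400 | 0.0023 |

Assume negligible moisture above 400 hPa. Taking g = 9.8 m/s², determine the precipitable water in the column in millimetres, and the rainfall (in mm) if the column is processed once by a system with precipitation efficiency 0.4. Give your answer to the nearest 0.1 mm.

Precipitable water is the column-integrated vapour mass per unit area: PW = (1/g) Σ q̄ Δp, with q in kg/kg and Δp in Pa (1 kg/m² of water = 1 mm).
Layer 1015–600 hPa: Δp = 415 hPa = 41500 Pa, q̄ = 0.0087 kg/kg → 0.0087 × 41500 / 9.8 = 36.84 mm
Layer 600–400 hPa: Δp = 200 hPa = 20000 Pa, q̄ = 0.0023 kg/kg → 0.0023 × 20000 / 9.8 = 4.69 mm
PW = 36.84 + 4.69 = 41.53 ≈ 41.5 mm.
Rainfall = ε × PW = 0.4 × 41.5 = 16.6 mm.

PW ≈ 41.5 mm; rainfall ≈ 16.6 mm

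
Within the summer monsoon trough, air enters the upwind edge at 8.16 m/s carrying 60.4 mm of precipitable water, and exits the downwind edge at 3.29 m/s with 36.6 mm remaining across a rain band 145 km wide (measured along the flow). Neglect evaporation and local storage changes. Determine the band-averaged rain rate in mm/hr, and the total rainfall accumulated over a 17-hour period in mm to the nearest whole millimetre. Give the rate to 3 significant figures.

Column moisture flux per unit crosswind length is F = V × PW.
Inflow: F_in = 8.16 × 60.4 = 492.864 mm·m/s
Outflow: F_out = 3.29 × 36.6 = 120.414 mm·m/s
Steady-state rate R = (F_in − F_out)/L = (492.864 − 120.414) / 145000 m = 2.569e-03 mm/s.
R = 2.569e-03 × 3600 = 9.25 mm/hr.
Over 17 h: total = 9.25 × 17 = 157.25 ≈ 157 mm.

R ≈ 9.25 mm/hr; total ≈ 157 mm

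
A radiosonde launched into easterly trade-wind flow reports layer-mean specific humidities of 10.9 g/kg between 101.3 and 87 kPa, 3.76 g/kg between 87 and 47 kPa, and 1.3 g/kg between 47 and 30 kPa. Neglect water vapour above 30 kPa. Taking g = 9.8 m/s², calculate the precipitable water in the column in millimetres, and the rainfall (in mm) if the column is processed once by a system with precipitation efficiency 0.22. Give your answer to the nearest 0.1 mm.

Precipitable water is the column-integrated vapour mass per unit area: PW = (1/g) Σ q̄ Δp, with q in kg/kg and Δp in Pa (1 kg/m² of water = 1 mm).
Layer 101.3–87 kPa: Δp = 143 hPa = 14300 Pa, q̄ = 0.0109 kg/kg → 0.0109 × 14300 / 9.8 = 15.91 mm
Layer 87–47 kPa: Δp = 400 hPa = 40000 Pa, q̄ = 0.00376 kg/kg → 0.00376 × 40000 / 9.8 = 15.35 mm
Layer 47–30 kPa: Δp = 170 hPa = 17000 Pa, q̄ = 0.0013 kg/kg → 0.0013 × 17000 / 9.8 = 2.26 mm
PW = 15.91 + 15.35 + 2.26 = 33.52 ≈ 33.5 mm.
Rainfall = ε × PW = 0.22 × 33.5 = 7.4 mm.

PW ≈ 33.5 mm; rainfall ≈ 7.4 mm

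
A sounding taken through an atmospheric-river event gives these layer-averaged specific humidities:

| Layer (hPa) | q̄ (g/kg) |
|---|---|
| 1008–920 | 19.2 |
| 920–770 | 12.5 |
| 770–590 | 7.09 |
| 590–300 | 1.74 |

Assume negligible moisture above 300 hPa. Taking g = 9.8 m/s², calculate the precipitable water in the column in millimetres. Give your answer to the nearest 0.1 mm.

Precipitable water is the column-integrated vapour mass per unit area: PW = (1/g) Σ q̄ Δp, with q in kg/kg and Δp in Pa (1 kg/m² of water = 1 mm).
Layer 1008–920 hPa: Δp = 88 hPa = 8800 Pa, q̄ = 0.0192 kg/kg → 0.0192 × 8800 / 9.8 = 17.24 mm
Layer 920–770 hPa: Δp = 150 hPa = 15000 Pa, q̄ = 0.0125 kg/kg → 0.0125 × 15000 / 9.8 = 19.13 mm
Layer 770–590 hPa: Δp = 180 hPa = 18000 Pa, q̄ = 0.00709 kg/kg → 0.00709 × 18000 / 9.8 = 13.02 mm
Layer 590–300 hPa: Δp = 290 hPa = 29000 Pa, q̄ = 0.00174 kg/kg → 0.00174 × 29000 / 9.8 = 5.15 mm
PW = 17.24 + 19.13 + 13.02 + 5.15 = 54.54 ≈ 54.5 mm.

PW ≈ 54.5 mm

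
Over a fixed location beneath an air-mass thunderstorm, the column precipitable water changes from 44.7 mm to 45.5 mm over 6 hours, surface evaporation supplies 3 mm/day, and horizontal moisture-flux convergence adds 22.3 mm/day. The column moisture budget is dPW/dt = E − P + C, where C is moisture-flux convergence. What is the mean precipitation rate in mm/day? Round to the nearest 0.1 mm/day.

P ≈ 22.1 mm/day

dPW/dt = (45.5 − 44.7) mm / (6/24 day) = +3.200 mm/day.
P = E + C − dPW/dt = 3 + (22.3) − (+3.200) = 22.1 mm/day.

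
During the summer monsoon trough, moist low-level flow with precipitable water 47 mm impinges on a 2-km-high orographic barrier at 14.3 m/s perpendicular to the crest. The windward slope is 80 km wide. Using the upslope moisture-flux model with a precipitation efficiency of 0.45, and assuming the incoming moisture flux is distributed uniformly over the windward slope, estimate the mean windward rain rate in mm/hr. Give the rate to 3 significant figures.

Incoming column moisture flux per unit ridge length: F = V × PW = 14.3 × 47 = 672.1 mm·m/s.
Spread over the 80 km slope with efficiency ε = 0.45: R = ε·F/W = 0.45 × 672.1 / 80000 m = 3.781e-03 mm/s.
R = 3.781e-03 × 3600 = 13.6 mm/hr.

R ≈ 13.6 mm/hr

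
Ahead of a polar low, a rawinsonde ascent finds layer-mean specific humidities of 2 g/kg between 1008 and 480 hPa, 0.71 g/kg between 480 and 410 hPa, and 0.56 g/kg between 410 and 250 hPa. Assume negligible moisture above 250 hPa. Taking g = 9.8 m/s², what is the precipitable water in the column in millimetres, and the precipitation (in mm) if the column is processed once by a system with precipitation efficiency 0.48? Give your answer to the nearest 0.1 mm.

PW ≈ 12.2 mm; precipitation ≈ 5.9 mm

Precipitable water is the column-integrated vapour mass per unit area: PW = (1/g) Σ q̄ Δp, with q in kg/kg and Δp in Pa (1 kg/m² of water = 1 mm).
Layer 1008–480 hPa: Δp = 528 hPa = 52800 Pa, q̄ = 0.002 kg/kg → 0.002 × 52800 / 9.8 = 10.78 mm
Layer 480–410 hPa: Δp = 70 hPa = 7000 Pa, q̄ = 0.00071 kg/kg → 0.00071 × 7000 / 9.8 = 0.51 mm
Layer 410–250 hPa: Δp = 160 hPa = 16000 Pa, q̄ = 0.00056 kg/kg → 0.00056 × 16000 / 9.8 = 0.91 mm
PW = 10.78 + 0.51 + 0.91 = 12.20 ≈ 12.2 mm.
Precipitation = ε × PW = 0.48 × 12.2 = 5.9 mm.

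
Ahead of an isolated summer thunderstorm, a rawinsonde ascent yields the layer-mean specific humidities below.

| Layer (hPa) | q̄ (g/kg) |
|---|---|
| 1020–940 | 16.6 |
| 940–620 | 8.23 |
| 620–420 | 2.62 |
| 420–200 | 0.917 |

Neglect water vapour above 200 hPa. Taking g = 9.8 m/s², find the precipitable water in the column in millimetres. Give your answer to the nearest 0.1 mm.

PW ≈ 47.8 mm

Precipitable water is the column-integrated vapour mass per unit area: PW = (1/g) Σ q̄ Δp, with q in kg/kg and Δp in Pa (1 kg/m² of water = 1 mm).
Layer 1020–940 hPa: Δp = 80 hPa = 8000 Pa, q̄ = 0.0166 kg/kg → 0.0166 × 8000 / 9.8 = 13.55 mm
Layer 940–620 hPa: Δp = 320 hPa = 32000 Pa, q̄ = 0.00823 kg/kg → 0.00823 × 32000 / 9.8 = 26.87 mm
Layer 620–420 hPa: Δp = 200 hPa = 20000 Pa, q̄ = 0.00262 kg/kg → 0.00262 × 20000 / 9.8 = 5.35 mm
Layer 420–200 hPa: Δp = 220 hPa = 22000 Pa, q̄ = 0.000917 kg/kg → 0.000917 × 22000 / 9.8 = 2.06 mm
PW = 13.55 + 26.87 + 5.35 + 2.06 = 47.83 ≈ 47.8 mm.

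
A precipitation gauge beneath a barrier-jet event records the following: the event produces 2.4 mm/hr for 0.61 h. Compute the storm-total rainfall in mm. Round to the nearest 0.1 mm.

total ≈ 1.5 mm

Total = Σ Rᵢ Δtᵢ = 2.4 × 0.61
      = 1.464 = 1.5 mm.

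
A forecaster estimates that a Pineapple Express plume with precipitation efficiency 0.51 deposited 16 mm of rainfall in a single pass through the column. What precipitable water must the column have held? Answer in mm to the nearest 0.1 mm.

PW ≈ 31.4 mm

PW = rainfall / ε = 16 / 0.51 = 31.4 mm.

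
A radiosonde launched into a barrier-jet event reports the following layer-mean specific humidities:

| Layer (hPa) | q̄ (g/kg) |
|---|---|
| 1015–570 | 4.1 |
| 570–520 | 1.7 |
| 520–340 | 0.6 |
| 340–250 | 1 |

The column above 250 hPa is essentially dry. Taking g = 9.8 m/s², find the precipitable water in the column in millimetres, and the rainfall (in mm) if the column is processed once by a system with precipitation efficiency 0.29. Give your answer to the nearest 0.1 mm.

PW ≈ 21.5 mm; rainfall ≈ 6.2 mm

Precipitable water is the column-integrated vapour mass per unit area: PW = (1/g) Σ q̄ Δp, with q in kg/kg and Δp in Pa (1 kg/m² of water = 1 mm).
Layer 1015–570 hPa: Δp = 445 hPa = 44500 Pa, q̄ = 0.0041 kg/kg → 0.0041 × 44500 / 9.8 = 18.62 mm
Layer 570–520 hPa: Δp = 50 hPa = 5000 Pa, q̄ = 0.0017 kg/kg → 0.0017 × 5000 / 9.8 = 0.87 mm
Layer 520–340 hPa: Δp = 180 hPa = 18000 Pa, q̄ = 0.0006 kg/kg → 0.0006 × 18000 / 9.8 = 1.10 mm
Layer 340–250 hPa: Δp = 90 hPa = 9000 Pa, q̄ = 0.001 kg/kg → 0.001 × 9000 / 9.8 = 0.92 mm
PW = 18.62 + 0.87 + 1.10 + 0.92 = 21.51 ≈ 21.5 mm.
Rainfall = ε × PW = 0.29 × 21.5 = 6.2 mm.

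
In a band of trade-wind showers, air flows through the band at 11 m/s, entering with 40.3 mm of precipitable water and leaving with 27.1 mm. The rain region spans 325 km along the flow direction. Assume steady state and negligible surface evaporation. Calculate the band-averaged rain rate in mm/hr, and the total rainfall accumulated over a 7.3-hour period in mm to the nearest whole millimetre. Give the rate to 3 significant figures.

R ≈ 1.61 mm/hr; total ≈ 12 mm

Column moisture flux per unit crosswind length is F = V × PW.
Inflow: F_in = 11 × 40.3 = 443.3 mm·m/s
Outflow: F_out = 11 × 27.1 = 298.1 mm·m/s
Steady-state rate R = (F_in − F_out)/L = (443.3 − 298.1) / 325000 m = 4.468e-04 mm/s.
R = 4.468e-04 × 3600 = 1.61 mm/hr.
Over 7.3 h: total = 1.61 × 7.3 = 11.753 ≈ 12 mm.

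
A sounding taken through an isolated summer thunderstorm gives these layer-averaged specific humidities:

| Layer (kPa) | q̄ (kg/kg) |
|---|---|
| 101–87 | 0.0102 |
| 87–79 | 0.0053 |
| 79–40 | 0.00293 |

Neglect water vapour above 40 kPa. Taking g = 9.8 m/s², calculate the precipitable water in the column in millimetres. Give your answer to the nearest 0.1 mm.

Precipitable water is the column-integrated vapour mass per unit area: PW = (1/g) Σ q̄ Δp, with q in kg/kg and Δp in Pa (1 kg/m² of water = 1 mm).
Layer 101–87 kPa: Δp = 140 hPa = 14000 Pa, q̄ = 0.0102 kg/kg → 0.0102 × 14000 / 9.8 = 14.57 mm
Layer 87–79 kPa: Δp = 80 hPa = 8000 Pa, q̄ = 0.0053 kg/kg → 0.0053 × 8000 / 9.8 = 4.33 mm
Layer 79–40 kPa: Δp = 390 hPa = 39000 Pa, q̄ = 0.00293 kg/kg → 0.00293 × 39000 / 9.8 = 11.66 mm
PW = 14.57 + 4.33 + 11.66 = 30.56 ≈ 30.6 mm.

PW ≈ 30.6 mm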